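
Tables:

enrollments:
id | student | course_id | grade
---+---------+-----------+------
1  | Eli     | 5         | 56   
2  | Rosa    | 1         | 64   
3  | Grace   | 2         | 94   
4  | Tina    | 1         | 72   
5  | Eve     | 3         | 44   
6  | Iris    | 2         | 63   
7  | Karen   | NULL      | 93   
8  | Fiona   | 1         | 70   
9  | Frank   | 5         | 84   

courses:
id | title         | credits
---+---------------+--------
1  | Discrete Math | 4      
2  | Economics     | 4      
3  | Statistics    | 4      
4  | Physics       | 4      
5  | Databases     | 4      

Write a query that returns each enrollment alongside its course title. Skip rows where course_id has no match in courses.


INNER JOIN keeps only enrollments rows whose course_id matches an id in courses. Walk through each enrollment:
  - enrollment 1 (Eli): course_id=5 -> matches Databases
  - enrollment 2 (Rosa): course_id=1 -> matches Discrete Math
  - enrollment 3 (Grace): course_id=2 -> matches Economics
  - enrollment 4 (Tina): course_id=1 -> matches Discrete Math
  - enrollment 5 (Eve): course_id=3 -> matches Statistics
  - enrollment 6 (Iris): course_id=2 -> matches Economics
  - enrollment 7 (Karen): course_id=NULL, no match -> dropped
  - enrollment 8 (Fiona): course_id=1 -> matches Discrete Math
  - enrollment 9 (Frank): course_id=5 -> matches Databases
So 1 of 9 rows is dropped.

SQL:
SELECT a.student, b.title AS course
FROM enrollments a
INNER JOIN courses b ON a.course_id = b.id

Result:
student | course       
--------+--------------
Eli     | Databases    
Rosa    | Discrete Math
Grace   | Economics    
Tina    | Discrete Math
Eve     | Statistics   
Iris    | Economics    
Fiona   | Discrete Math
Frank   | Databases    


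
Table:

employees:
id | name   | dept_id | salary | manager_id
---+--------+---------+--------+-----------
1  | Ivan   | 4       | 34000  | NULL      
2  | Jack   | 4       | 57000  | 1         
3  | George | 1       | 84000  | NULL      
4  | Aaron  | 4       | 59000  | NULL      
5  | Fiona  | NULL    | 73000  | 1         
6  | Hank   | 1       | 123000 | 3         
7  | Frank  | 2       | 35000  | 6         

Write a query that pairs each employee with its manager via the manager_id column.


This is a self-join: employees is joined to a second copy of itself, matching each row's manager_id to another row's id. Use LEFT JOIN so rows with manager_id=NULL are kept.
  - employee 1 (Ivan): manager_id=NULL -> NULL
  - employee 2 (Jack): manager_id=1 -> Ivan
  - employee 3 (George): manager_id=NULL -> NULL
  - employee 4 (Aaron): manager_id=NULL -> NULL
  - employee 5 (Fiona): manager_id=1 -> Ivan
  - employee 6 (Hank): manager_id=3 -> George
  - employee 7 (Frank): manager_id=6 -> Hank

SQL:
SELECT a.name AS item, b.name AS manager
FROM employees a
LEFT JOIN employees b ON a.manager_id = b.id

Result:
item   | manager
-------+--------
Ivan   | NULL   
Jack   | Ivan   
George | NULL   
Aaron  | NULL   
Fiona  | Ivan   
Hank   | George 
Frank  | Hank   


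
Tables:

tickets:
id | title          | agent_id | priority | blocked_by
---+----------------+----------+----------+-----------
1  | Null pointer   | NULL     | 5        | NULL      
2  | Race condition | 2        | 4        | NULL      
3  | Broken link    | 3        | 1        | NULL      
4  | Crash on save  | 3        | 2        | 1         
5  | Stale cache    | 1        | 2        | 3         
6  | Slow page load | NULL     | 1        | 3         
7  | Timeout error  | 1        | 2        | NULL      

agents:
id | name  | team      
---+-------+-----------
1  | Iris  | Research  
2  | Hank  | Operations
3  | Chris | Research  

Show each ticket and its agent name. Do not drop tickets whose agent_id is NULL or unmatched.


LEFT JOIN keeps every row from tickets (the left table); where agent_id has no match in agents, the agent columns become NULL. Walk through each ticket:
  - ticket 1 (Null pointer): agent_id=NULL, no match -> kept with NULL
  - ticket 2 (Race condition): agent_id=2 -> matches Hank
  - ticket 3 (Broken link): agent_id=3 -> matches Chris
  - ticket 4 (Crash on save): agent_id=3 -> matches Chris
  - ticket 5 (Stale cache): agent_id=1 -> matches Iris
  - ticket 6 (Slow page load): agent_id=NULL, no match -> kept with NULL
  - ticket 7 (Timeout error): agent_id=1 -> matches Iris
All 7 rows appear; 2 have NULL agent.

SQL:
SELECT a.title, b.name AS agent
FROM tickets a
LEFT JOIN agents b ON a.agent_id = b.id

Result:
title          | agent
---------------+------
Null pointer   | NULL 
Race condition | Hank 
Broken link    | Chris
Crash on save  | Chris
Stale cache    | Iris 
Slow page load | NULL 
Timeout error  | Iris 


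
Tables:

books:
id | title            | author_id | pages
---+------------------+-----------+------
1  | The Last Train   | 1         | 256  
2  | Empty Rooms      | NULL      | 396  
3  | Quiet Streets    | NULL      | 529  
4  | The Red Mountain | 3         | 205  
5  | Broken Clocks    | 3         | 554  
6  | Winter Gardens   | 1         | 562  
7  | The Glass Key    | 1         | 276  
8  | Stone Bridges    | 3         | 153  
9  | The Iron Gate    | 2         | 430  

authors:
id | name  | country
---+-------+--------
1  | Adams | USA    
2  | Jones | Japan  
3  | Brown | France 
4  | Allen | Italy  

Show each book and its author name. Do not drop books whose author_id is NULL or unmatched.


LEFT JOIN keeps every row from books (the left table); where author_id has no match in authors, the author columns become NULL. Walk through each book:
  - book 1 (The Last Train): author_id=1 -> matches Adams
  - book 2 (Empty Rooms): author_id=NULL, no match -> kept with NULL
  - book 3 (Quiet Streets): author_id=NULL, no match -> kept with NULL
  - book 4 (The Red Mountain): author_id=3 -> matches Brown
  - book 5 (Broken Clocks): author_id=3 -> matches Brown
  - book 6 (Winter Gardens): author_id=1 -> matches Adams
  - book 7 (The Glass Key): author_id=1 -> matches Adams
  - book 8 (Stone Bridges): author_id=3 -> matches Brown
  - book 9 (The Iron Gate): author_id=2 -> matches Jones
All 9 rows appear; 2 have NULL author.

SQL:
SELECT a.title, b.name AS author
FROM books a
LEFT JOIN authors b ON a.author_id = b.id

Result:
title            | author
-----------------+-------
The Last Train   | Adams 
Empty Rooms      | NULL  
Quiet Streets    | NULL  
The Red Mountain | Brown 
Broken Clocks    | Brown 
Winter Gardens   | Adams 
The Glass Key    | Adams 
Stone Bridges    | Brown 
The Iron Gate    | Jones 


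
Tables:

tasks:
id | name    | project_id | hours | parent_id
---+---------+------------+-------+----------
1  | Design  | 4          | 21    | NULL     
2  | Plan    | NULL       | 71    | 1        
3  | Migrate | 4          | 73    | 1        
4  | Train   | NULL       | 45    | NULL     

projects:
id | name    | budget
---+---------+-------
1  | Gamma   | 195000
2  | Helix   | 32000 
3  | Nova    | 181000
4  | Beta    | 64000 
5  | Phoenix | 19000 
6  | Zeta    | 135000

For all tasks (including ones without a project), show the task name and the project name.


LEFT JOIN keeps every row from tasks (the left table); where project_id has no match in projects, the project columns become NULL. Walk through each task:
  - task 1 (Design): project_id=4 -> matches Beta
  - task 2 (Plan): project_id=NULL, no match -> kept with NULL
  - task 3 (Migrate): project_id=4 -> matches Beta
  - task 4 (Train): project_id=NULL, no match -> kept with NULL
All 4 rows appear; 2 have NULL project.

SQL:
SELECT a.name, b.name AS project
FROM tasks a
LEFT JOIN projects b ON a.project_id = b.id

Result:
name    | project
--------+--------
Design  | Beta   
Plan    | NULL   
Migrate | Beta   
Train   | NULL   


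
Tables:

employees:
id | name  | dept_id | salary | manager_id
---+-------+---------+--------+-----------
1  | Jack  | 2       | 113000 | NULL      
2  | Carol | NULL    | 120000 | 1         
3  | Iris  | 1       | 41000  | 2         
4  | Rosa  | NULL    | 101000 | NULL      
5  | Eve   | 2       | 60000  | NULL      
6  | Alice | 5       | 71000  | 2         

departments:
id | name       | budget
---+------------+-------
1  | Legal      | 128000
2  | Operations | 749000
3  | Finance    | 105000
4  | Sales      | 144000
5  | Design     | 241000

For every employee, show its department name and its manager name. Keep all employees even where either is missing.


Two LEFT JOINs from the same base table employees: one to departments via dept_id, one to employees itself via manager_id. Both are LEFT so every employee is preserved.
Match against departments:
  - employee 1 (Jack): dept_id=2 -> matches Operations
  - employee 2 (Carol): dept_id=NULL, no match -> kept with NULL
  - employee 3 (Iris): dept_id=1 -> matches Legal
  - employee 4 (Rosa): dept_id=NULL, no match -> kept with NULL
  - employee 5 (Eve): dept_id=2 -> matches Operations
  - employee 6 (Alice): dept_id=5 -> matches Design
Match against employees (self):
  - employee 1 (Jack): manager_id=NULL -> NULL
  - employee 2 (Carol): manager_id=1 -> Jack
  - employee 3 (Iris): manager_id=2 -> Carol
  - employee 4 (Rosa): manager_id=NULL -> NULL
  - employee 5 (Eve): manager_id=NULL -> NULL
  - employee 6 (Alice): manager_id=2 -> Carol

SQL:
SELECT a.name, b.name AS department, c.name AS manager
FROM employees a
LEFT JOIN departments b ON a.dept_id = b.id
LEFT JOIN employees c ON a.manager_id = c.id

Result:
name  | department | manager
------+------------+--------
Jack  | Operations | NULL   
Carol | NULL       | Jack   
Iris  | Legal      | Carol  
Rosa  | NULL       | NULL   
Eve   | Operations | NULL   
Alice | Design     | Carol  


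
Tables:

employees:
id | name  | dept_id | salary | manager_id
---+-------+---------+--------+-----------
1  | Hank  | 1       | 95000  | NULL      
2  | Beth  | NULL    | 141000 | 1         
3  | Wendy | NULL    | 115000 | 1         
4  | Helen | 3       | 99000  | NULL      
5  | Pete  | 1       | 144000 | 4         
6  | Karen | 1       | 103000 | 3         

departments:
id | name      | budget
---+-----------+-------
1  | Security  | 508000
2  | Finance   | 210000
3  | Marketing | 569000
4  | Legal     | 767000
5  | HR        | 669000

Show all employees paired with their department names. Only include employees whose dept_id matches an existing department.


INNER JOIN keeps only employees rows whose dept_id matches an id in departments. Walk through each employee:
  - employee 1 (Hank): dept_id=1 -> matches Security
  - employee 2 (Beth): dept_id=NULL, no match -> dropped
  - employee 3 (Wendy): dept_id=NULL, no match -> dropped
  - employee 4 (Helen): dept_id=3 -> matches Marketing
  - employee 5 (Pete): dept_id=1 -> matches Security
  - employee 6 (Karen): dept_id=1 -> matches Security
So 2 of 6 rows are dropped.

SQL:
SELECT a.name, b.name AS department
FROM employees a
INNER JOIN departments b ON a.dept_id = b.id

Result:
name  | department
------+-----------
Hank  | Security  
Helen | Marketing 
Pete  | Security  
Karen | Security  


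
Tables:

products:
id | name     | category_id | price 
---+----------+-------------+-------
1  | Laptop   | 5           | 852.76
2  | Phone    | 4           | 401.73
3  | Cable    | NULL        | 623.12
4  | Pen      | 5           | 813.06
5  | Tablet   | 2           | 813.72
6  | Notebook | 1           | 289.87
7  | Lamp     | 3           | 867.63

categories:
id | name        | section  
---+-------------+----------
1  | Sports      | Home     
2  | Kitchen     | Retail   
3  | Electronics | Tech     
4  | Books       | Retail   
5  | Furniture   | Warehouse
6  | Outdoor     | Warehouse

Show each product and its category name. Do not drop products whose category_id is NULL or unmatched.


LEFT JOIN keeps every row from products (the left table); where category_id has no match in categories, the category columns become NULL. Walk through each product:
  - product 1 (Laptop): category_id=5 -> matches Furniture
  - product 2 (Phone): category_id=4 -> matches Books
  - product 3 (Cable): category_id=NULL, no match -> kept with NULL
  - product 4 (Pen): category_id=5 -> matches Furniture
  - product 5 (Tablet): category_id=2 -> matches Kitchen
  - product 6 (Notebook): category_id=1 -> matches Sports
  - product 7 (Lamp): category_id=3 -> matches Electronics
All 7 rows appear; 1 has NULL category.

SQL:
SELECT a.name, b.name AS category
FROM products a
LEFT JOIN categories b ON a.category_id = b.id

Result:
name     | category   
---------+------------
Laptop   | Furniture  
Phone    | Books      
Cable    | NULL       
Pen      | Furniture  
Tablet   | Kitchen    
Notebook | Sports     
Lamp     | Electronics


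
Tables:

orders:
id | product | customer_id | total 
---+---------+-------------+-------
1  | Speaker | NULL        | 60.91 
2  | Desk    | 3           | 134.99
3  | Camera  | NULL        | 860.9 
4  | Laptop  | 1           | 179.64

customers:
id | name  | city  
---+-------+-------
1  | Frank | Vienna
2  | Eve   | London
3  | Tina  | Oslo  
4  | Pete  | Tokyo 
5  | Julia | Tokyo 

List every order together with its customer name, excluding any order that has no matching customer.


INNER JOIN keeps only orders rows whose customer_id matches an id in customers. Walk through each order:
  - order 1 (Speaker): customer_id=NULL, no match -> dropped
  - order 2 (Desk): customer_id=3 -> matches Tina
  - order 3 (Camera): customer_id=NULL, no match -> dropped
  - order 4 (Laptop): customer_id=1 -> matches Frank
So 2 of 4 rows are dropped.

SQL:
SELECT a.product, b.name AS customer
FROM orders a
INNER JOIN customers b ON a.customer_id = b.id

Result:
product | customer
--------+---------
Desk    | Tina    
Laptop  | Frank   


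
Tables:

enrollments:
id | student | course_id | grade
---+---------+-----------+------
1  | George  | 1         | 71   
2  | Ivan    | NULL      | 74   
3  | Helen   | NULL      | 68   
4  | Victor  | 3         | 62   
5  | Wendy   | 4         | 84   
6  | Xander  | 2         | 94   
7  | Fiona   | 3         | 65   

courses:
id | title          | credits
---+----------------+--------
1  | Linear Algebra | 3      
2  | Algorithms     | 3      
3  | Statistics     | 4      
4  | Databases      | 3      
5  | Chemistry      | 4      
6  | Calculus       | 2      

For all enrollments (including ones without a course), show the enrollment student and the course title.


LEFT JOIN keeps every row from enrollments (the left table); where course_id has no match in courses, the course columns become NULL. Walk through each enrollment:
  - enrollment 1 (George): course_id=1 -> matches Linear Algebra
  - enrollment 2 (Ivan): course_id=NULL, no match -> kept with NULL
  - enrollment 3 (Helen): course_id=NULL, no match -> kept with NULL
  - enrollment 4 (Victor): course_id=3 -> matches Statistics
  - enrollment 5 (Wendy): course_id=4 -> matches Databases
  - enrollment 6 (Xander): course_id=2 -> matches Algorithms
  - enrollment 7 (Fiona): course_id=3 -> matches Statistics
All 7 rows appear; 2 have NULL course.

SQL:
SELECT a.student, b.title AS course
FROM enrollments a
LEFT JOIN courses b ON a.course_id = b.id

Result:
student | course        
--------+---------------
George  | Linear Algebra
Ivan    | NULL          
Helen   | NULL          
Victor  | Statistics    
Wendy   | Databases     
Xander  | Algorithms    
Fiona   | Statistics    


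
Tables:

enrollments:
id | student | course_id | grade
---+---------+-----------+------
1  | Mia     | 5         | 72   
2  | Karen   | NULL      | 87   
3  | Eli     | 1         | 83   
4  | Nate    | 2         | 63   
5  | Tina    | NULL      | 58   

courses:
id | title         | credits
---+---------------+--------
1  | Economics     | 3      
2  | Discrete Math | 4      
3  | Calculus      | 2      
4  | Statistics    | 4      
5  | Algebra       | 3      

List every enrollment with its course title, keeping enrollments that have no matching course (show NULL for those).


LEFT JOIN keeps every row from enrollments (the left table); where course_id has no match in courses, the course columns become NULL. Walk through each enrollment:
  - enrollment 1 (Mia): course_id=5 -> matches Algebra
  - enrollment 2 (Karen): course_id=NULL, no match -> kept with NULL
  - enrollment 3 (Eli): course_id=1 -> matches Economics
  - enrollment 4 (Nate): course_id=2 -> matches Discrete Math
  - enrollment 5 (Tina): course_id=NULL, no match -> kept with NULL
All 5 rows appear; 2 have NULL course.

SQL:
SELECT a.student, b.title AS course
FROM enrollments a
LEFT JOIN courses b ON a.course_id = b.id

Result:
student | course       
--------+--------------
Mia     | Algebra      
Karen   | NULL         
Eli     | Economics    
Nate    | Discrete Math
Tina    | NULL         


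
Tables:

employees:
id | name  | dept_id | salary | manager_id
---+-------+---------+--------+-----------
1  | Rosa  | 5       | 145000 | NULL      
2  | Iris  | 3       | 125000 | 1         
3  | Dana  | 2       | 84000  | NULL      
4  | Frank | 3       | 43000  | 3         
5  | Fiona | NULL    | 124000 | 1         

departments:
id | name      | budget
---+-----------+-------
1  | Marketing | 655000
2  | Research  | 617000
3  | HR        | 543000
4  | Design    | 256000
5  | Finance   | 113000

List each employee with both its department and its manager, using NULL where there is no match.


Two LEFT JOINs from the same base table employees: one to departments via dept_id, one to employees itself via manager_id. Both are LEFT so every employee is preserved.
Match against departments:
  - employee 1 (Rosa): dept_id=5 -> matches Finance
  - employee 2 (Iris): dept_id=3 -> matches HR
  - employee 3 (Dana): dept_id=2 -> matches Research
  - employee 4 (Frank): dept_id=3 -> matches HR
  - employee 5 (Fiona): dept_id=NULL, no match -> kept with NULL
Match against employees (self):
  - employee 1 (Rosa): manager_id=NULL -> NULL
  - employee 2 (Iris): manager_id=1 -> Rosa
  - employee 3 (Dana): manager_id=NULL -> NULL
  - employee 4 (Frank): manager_id=3 -> Dana
  - employee 5 (Fiona): manager_id=1 -> Rosa

SQL:
SELECT a.name, b.name AS department, c.name AS manager
FROM employees a
LEFT JOIN departments b ON a.dept_id = b.id
LEFT JOIN employees c ON a.manager_id = c.id

Result:
name  | department | manager
------+------------+--------
Rosa  | Finance    | NULL   
Iris  | HR         | Rosa   
Dana  | Research   | NULL   
Frank | HR         | Dana   
Fiona | NULL       | Rosa   


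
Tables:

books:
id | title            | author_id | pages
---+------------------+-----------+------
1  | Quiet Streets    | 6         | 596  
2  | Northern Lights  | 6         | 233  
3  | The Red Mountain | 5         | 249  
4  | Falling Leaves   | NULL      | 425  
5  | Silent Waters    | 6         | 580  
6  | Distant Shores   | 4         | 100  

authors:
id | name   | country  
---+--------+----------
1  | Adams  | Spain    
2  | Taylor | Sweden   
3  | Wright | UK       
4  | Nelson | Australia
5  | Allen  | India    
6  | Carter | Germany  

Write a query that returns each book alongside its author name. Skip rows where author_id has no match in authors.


INNER JOIN keeps only books rows whose author_id matches an id in authors. Walk through each book:
  - book 1 (Quiet Streets): author_id=6 -> matches Carter
  - book 2 (Northern Lights): author_id=6 -> matches Carter
  - book 3 (The Red Mountain): author_id=5 -> matches Allen
  - book 4 (Falling Leaves): author_id=NULL, no match -> dropped
  - book 5 (Silent Waters): author_id=6 -> matches Carter
  - book 6 (Distant Shores): author_id=4 -> matches Nelson
So 1 of 6 rows is dropped.

SQL:
SELECT a.title, b.name AS author
FROM books a
INNER JOIN authors b ON a.author_id = b.id

Result:
title            | author
-----------------+-------
Quiet Streets    | Carter
Northern Lights  | Carter
The Red Mountain | Allen 
Silent Waters    | Carter
Distant Shores   | Nelson


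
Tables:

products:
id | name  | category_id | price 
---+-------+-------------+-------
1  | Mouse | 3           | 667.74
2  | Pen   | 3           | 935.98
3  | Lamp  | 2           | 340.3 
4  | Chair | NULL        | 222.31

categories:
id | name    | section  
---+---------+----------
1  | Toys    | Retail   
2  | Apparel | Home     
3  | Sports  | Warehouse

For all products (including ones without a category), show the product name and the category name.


LEFT JOIN keeps every row from products (the left table); where category_id has no match in categories, the category columns become NULL. Walk through each product:
  - product 1 (Mouse): category_id=3 -> matches Sports
  - product 2 (Pen): category_id=3 -> matches Sports
  - product 3 (Lamp): category_id=2 -> matches Apparel
  - product 4 (Chair): category_id=NULL, no match -> kept with NULL
All 4 rows appear; 1 has NULL category.

SQL:
SELECT a.name, b.name AS category
FROM products a
LEFT JOIN categories b ON a.category_id = b.id

Result:
name  | category
------+---------
Mouse | Sports  
Pen   | Sports  
Lamp  | Apparel 
Chair | NULL    


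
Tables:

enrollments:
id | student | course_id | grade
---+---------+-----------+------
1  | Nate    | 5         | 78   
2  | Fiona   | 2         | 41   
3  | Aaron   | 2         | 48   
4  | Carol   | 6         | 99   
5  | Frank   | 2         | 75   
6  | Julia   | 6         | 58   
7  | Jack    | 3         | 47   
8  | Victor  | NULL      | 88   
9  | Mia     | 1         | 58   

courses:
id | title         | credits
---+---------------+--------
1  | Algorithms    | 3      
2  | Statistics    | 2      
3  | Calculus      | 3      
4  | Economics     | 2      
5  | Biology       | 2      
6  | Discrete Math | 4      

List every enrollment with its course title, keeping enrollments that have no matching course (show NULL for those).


LEFT JOIN keeps every row from enrollments (the left table); where course_id has no match in courses, the course columns become NULL. Walk through each enrollment:
  - enrollment 1 (Nate): course_id=5 -> matches Biology
  - enrollment 2 (Fiona): course_id=2 -> matches Statistics
  - enrollment 3 (Aaron): course_id=2 -> matches Statistics
  - enrollment 4 (Carol): course_id=6 -> matches Discrete Math
  - enrollment 5 (Frank): course_id=2 -> matches Statistics
  - enrollment 6 (Julia): course_id=6 -> matches Discrete Math
  - enrollment 7 (Jack): course_id=3 -> matches Calculus
  - enrollment 8 (Victor): course_id=NULL, no match -> kept with NULL
  - enrollment 9 (Mia): course_id=1 -> matches Algorithms
All 9 rows appear; 1 has NULL course.

SQL:
SELECT a.student, b.title AS course
FROM enrollments a
LEFT JOIN courses b ON a.course_id = b.id

Result:
student | course       
--------+--------------
Nate    | Biology      
Fiona   | Statistics   
Aaron   | Statistics   
Carol   | Discrete Math
Frank   | Statistics   
Julia   | Discrete Math
Jack    | Calculus     
Victor  | NULL         
Mia     | Algorithms   


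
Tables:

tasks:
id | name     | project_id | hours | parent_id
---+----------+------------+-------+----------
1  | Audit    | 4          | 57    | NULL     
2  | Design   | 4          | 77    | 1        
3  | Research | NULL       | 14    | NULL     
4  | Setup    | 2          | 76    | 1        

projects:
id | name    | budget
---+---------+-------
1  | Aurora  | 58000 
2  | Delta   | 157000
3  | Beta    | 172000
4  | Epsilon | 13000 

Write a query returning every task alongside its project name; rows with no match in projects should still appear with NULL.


LEFT JOIN keeps every row from tasks (the left table); where project_id has no match in projects, the project columns become NULL. Walk through each task:
  - task 1 (Audit): project_id=4 -> matches Epsilon
  - task 2 (Design): project_id=4 -> matches Epsilon
  - task 3 (Research): project_id=NULL, no match -> kept with NULL
  - task 4 (Setup): project_id=2 -> matches Delta
All 4 rows appear; 1 has NULL project.

SQL:
SELECT a.name, b.name AS project
FROM tasks a
LEFT JOIN projects b ON a.project_id = b.id

Result:
name     | project
---------+--------
Audit    | Epsilon
Design   | Epsilon
Research | NULL   
Setup    | Delta  


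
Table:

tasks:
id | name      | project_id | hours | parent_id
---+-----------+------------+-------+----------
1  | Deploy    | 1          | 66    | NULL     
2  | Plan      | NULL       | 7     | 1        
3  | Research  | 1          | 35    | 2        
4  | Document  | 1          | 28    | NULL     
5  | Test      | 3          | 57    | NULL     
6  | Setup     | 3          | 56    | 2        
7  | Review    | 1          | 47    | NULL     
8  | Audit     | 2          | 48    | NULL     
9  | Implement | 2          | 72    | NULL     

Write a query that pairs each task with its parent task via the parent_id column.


This is a self-join: tasks is joined to a second copy of itself, matching each row's parent_id to another row's id. Use LEFT JOIN so rows with parent_id=NULL are kept.
  - task 1 (Deploy): parent_id=NULL -> NULL
  - task 2 (Plan): parent_id=1 -> Deploy
  - task 3 (Research): parent_id=2 -> Plan
  - task 4 (Document): parent_id=NULL -> NULL
  - task 5 (Test): parent_id=NULL -> NULL
  - task 6 (Setup): parent_id=2 -> Plan
  - task 7 (Review): parent_id=NULL -> NULL
  - task 8 (Audit): parent_id=NULL -> NULL
  - task 9 (Implement): parent_id=NULL -> NULL

SQL:
SELECT a.name AS item, b.name AS parent
FROM tasks a
LEFT JOIN tasks b ON a.parent_id = b.id

Result:
item      | parent
----------+-------
Deploy    | NULL  
Plan      | Deploy
Research  | Plan  
Document  | NULL  
Test      | NULL  
Setup     | Plan  
Review    | NULL  
Audit     | NULL  
Implement | NULL  


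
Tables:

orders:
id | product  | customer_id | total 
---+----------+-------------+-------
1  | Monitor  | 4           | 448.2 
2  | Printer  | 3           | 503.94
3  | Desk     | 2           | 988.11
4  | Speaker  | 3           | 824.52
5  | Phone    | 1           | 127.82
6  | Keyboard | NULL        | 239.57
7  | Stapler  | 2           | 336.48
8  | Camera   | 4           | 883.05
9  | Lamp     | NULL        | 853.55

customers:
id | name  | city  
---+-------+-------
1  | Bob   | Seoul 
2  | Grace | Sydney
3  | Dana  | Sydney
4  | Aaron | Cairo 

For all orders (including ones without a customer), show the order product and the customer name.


LEFT JOIN keeps every row from orders (the left table); where customer_id has no match in customers, the customer columns become NULL. Walk through each order:
  - order 1 (Monitor): customer_id=4 -> matches Aaron
  - order 2 (Printer): customer_id=3 -> matches Dana
  - order 3 (Desk): customer_id=2 -> matches Grace
  - order 4 (Speaker): customer_id=3 -> matches Dana
  - order 5 (Phone): customer_id=1 -> matches Bob
  - order 6 (Keyboard): customer_id=NULL, no match -> kept with NULL
  - order 7 (Stapler): customer_id=2 -> matches Grace
  - order 8 (Camera): customer_id=4 -> matches Aaron
  - order 9 (Lamp): customer_id=NULL, no match -> kept with NULL
All 9 rows appear; 2 have NULL customer.

SQL:
SELECT a.product, b.name AS customer
FROM orders a
LEFT JOIN customers b ON a.customer_id = b.id

Result:
product  | customer
---------+---------
Monitor  | Aaron   
Printer  | Dana    
Desk     | Grace   
Speaker  | Dana    
Phone    | Bob     
Keyboard | NULL    
Stapler  | Grace   
Camera   | Aaron   
Lamp     | NULL    


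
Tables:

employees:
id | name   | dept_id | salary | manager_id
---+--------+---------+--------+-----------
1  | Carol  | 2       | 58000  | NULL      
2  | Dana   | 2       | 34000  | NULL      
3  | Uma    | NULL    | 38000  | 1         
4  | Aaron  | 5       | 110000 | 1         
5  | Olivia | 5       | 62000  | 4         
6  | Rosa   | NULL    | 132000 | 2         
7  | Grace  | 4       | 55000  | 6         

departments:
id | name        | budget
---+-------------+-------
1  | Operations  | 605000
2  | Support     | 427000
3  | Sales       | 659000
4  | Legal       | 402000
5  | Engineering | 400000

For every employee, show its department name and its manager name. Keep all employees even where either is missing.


Two LEFT JOINs from the same base table employees: one to departments via dept_id, one to employees itself via manager_id. Both are LEFT so every employee is preserved.
Match against departments:
  - employee 1 (Carol): dept_id=2 -> matches Support
  - employee 2 (Dana): dept_id=2 -> matches Support
  - employee 3 (Uma): dept_id=NULL, no match -> kept with NULL
  - employee 4 (Aaron): dept_id=5 -> matches Engineering
  - employee 5 (Olivia): dept_id=5 -> matches Engineering
  - employee 6 (Rosa): dept_id=NULL, no match -> kept with NULL
  - employee 7 (Grace): dept_id=4 -> matches Legal
Match against employees (self):
  - employee 1 (Carol): manager_id=NULL -> NULL
  - employee 2 (Dana): manager_id=NULL -> NULL
  - employee 3 (Uma): manager_id=1 -> Carol
  - employee 4 (Aaron): manager_id=1 -> Carol
  - employee 5 (Olivia): manager_id=4 -> Aaron
  - employee 6 (Rosa): manager_id=2 -> Dana
  - employee 7 (Grace): manager_id=6 -> Rosa

SQL:
SELECT a.name, b.name AS department, c.name AS manager
FROM employees a
LEFT JOIN departments b ON a.dept_id = b.id
LEFT JOIN employees c ON a.manager_id = c.id

Result:
name   | department  | manager
-------+-------------+--------
Carol  | Support     | NULL   
Dana   | Support     | NULL   
Uma    | NULL        | Carol  
Aaron  | Engineering | Carol  
Olivia | Engineering | Aaron  
Rosa   | NULL        | Dana   
Grace  | Legal       | Rosa   


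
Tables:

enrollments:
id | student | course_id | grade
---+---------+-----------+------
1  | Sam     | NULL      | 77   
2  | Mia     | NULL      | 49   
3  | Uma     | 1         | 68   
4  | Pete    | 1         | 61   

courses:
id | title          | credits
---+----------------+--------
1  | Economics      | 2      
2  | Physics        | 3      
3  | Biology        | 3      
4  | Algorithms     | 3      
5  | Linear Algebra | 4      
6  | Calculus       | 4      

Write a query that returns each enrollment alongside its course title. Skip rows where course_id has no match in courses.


INNER JOIN keeps only enrollments rows whose course_id matches an id in courses. Walk through each enrollment:
  - enrollment 1 (Sam): course_id=NULL, no match -> dropped
  - enrollment 2 (Mia): course_id=NULL, no match -> dropped
  - enrollment 3 (Uma): course_id=1 -> matches Economics
  - enrollment 4 (Pete): course_id=1 -> matches Economics
So 2 of 4 rows are dropped.

SQL:
SELECT a.student, b.title AS course
FROM enrollments a
INNER JOIN courses b ON a.course_id = b.id

Result:
student | course   
--------+----------
Uma     | Economics
Pete    | Economics


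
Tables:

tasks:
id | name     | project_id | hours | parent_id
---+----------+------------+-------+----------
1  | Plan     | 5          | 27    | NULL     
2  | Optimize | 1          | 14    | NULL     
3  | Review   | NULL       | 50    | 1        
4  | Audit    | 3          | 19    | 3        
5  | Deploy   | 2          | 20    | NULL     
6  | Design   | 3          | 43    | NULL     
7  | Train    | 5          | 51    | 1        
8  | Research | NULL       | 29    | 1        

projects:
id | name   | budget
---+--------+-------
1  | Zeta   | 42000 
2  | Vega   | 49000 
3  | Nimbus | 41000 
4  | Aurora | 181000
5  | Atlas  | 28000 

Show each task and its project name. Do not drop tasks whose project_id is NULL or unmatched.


LEFT JOIN keeps every row from tasks (the left table); where project_id has no match in projects, the project columns become NULL. Walk through each task:
  - task 1 (Plan): project_id=5 -> matches Atlas
  - task 2 (Optimize): project_id=1 -> matches Zeta
  - task 3 (Review): project_id=NULL, no match -> kept with NULL
  - task 4 (Audit): project_id=3 -> matches Nimbus
  - task 5 (Deploy): project_id=2 -> matches Vega
  - task 6 (Design): project_id=3 -> matches Nimbus
  - task 7 (Train): project_id=5 -> matches Atlas
  - task 8 (Research): project_id=NULL, no match -> kept with NULL
All 8 rows appear; 2 have NULL project.

SQL:
SELECT a.name, b.name AS project
FROM tasks a
LEFT JOIN projects b ON a.project_id = b.id

Result:
name     | project
---------+--------
Plan     | Atlas  
Optimize | Zeta   
Review   | NULL   
Audit    | Nimbus 
Deploy   | Vega   
Design   | Nimbus 
Train    | Atlas  
Research | NULL   


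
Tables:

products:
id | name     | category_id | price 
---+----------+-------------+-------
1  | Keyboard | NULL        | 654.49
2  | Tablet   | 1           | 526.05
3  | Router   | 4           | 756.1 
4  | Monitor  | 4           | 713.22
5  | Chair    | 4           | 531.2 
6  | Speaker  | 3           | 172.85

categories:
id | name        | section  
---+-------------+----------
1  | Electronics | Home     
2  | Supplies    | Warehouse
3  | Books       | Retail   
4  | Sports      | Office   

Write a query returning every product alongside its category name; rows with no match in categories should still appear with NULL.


LEFT JOIN keeps every row from products (the left table); where category_id has no match in categories, the category columns become NULL. Walk through each product:
  - product 1 (Keyboard): category_id=NULL, no match -> kept with NULL
  - product 2 (Tablet): category_id=1 -> matches Electronics
  - product 3 (Router): category_id=4 -> matches Sports
  - product 4 (Monitor): category_id=4 -> matches Sports
  - product 5 (Chair): category_id=4 -> matches Sports
  - product 6 (Speaker): category_id=3 -> matches Books
All 6 rows appear; 1 has NULL category.

SQL:
SELECT a.name, b.name AS category
FROM products a
LEFT JOIN categories b ON a.category_id = b.id

Result:
name     | category   
---------+------------
Keyboard | NULL       
Tablet   | Electronics
Router   | Sports     
Monitor  | Sports     
Chair    | Sports     
Speaker  | Books      


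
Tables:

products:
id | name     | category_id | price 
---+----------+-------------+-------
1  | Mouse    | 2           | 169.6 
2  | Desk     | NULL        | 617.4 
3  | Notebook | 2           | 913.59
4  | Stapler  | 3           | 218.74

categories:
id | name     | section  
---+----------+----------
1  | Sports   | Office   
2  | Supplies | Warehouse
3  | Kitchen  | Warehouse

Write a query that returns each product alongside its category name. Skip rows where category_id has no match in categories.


INNER JOIN keeps only products rows whose category_id matches an id in categories. Walk through each product:
  - product 1 (Mouse): category_id=2 -> matches Supplies
  - product 2 (Desk): category_id=NULL, no match -> dropped
  - product 3 (Notebook): category_id=2 -> matches Supplies
  - product 4 (Stapler): category_id=3 -> matches Kitchen
So 1 of 4 rows is dropped.

SQL:
SELECT a.name, b.name AS category
FROM products a
INNER JOIN categories b ON a.category_id = b.id

Result:
name     | category
---------+---------
Mouse    | Supplies
Notebook | Supplies
Stapler  | Kitchen 


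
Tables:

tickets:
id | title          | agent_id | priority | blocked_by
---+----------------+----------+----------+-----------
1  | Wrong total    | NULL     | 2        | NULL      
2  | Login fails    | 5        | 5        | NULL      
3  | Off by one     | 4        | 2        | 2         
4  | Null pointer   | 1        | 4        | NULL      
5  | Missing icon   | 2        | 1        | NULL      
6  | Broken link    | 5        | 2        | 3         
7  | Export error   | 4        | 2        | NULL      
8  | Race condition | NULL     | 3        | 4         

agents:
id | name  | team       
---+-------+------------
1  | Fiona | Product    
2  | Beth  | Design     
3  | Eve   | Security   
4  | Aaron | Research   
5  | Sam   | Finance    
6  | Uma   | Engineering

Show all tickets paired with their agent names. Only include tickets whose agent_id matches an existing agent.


INNER JOIN keeps only tickets rows whose agent_id matches an id in agents. Walk through each ticket:
  - ticket 1 (Wrong total): agent_id=NULL, no match -> dropped
  - ticket 2 (Login fails): agent_id=5 -> matches Sam
  - ticket 3 (Off by one): agent_id=4 -> matches Aaron
  - ticket 4 (Null pointer): agent_id=1 -> matches Fiona
  - ticket 5 (Missing icon): agent_id=2 -> matches Beth
  - ticket 6 (Broken link): agent_id=5 -> matches Sam
  - ticket 7 (Export error): agent_id=4 -> matches Aaron
  - ticket 8 (Race condition): agent_id=NULL, no match -> dropped
So 2 of 8 rows are dropped.

SQL:
SELECT a.title, b.name AS agent
FROM tickets a
INNER JOIN agents b ON a.agent_id = b.id

Result:
title        | agent
-------------+------
Login fails  | Sam  
Off by one   | Aaron
Null pointer | Fiona
Missing icon | Beth 
Broken link  | Sam  
Export error | Aaron


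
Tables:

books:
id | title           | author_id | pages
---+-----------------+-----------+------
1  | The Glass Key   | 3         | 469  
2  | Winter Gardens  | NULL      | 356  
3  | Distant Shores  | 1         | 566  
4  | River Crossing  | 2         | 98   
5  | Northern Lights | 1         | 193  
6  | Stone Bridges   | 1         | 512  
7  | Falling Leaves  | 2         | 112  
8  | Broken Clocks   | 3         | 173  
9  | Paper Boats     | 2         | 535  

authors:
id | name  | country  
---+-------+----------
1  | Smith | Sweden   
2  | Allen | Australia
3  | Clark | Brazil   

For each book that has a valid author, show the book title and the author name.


INNER JOIN keeps only books rows whose author_id matches an id in authors. Walk through each book:
  - book 1 (The Glass Key): author_id=3 -> matches Clark
  - book 2 (Winter Gardens): author_id=NULL, no match -> dropped
  - book 3 (Distant Shores): author_id=1 -> matches Smith
  - book 4 (River Crossing): author_id=2 -> matches Allen
  - book 5 (Northern Lights): author_id=1 -> matches Smith
  - book 6 (Stone Bridges): author_id=1 -> matches Smith
  - book 7 (Falling Leaves): author_id=2 -> matches Allen
  - book 8 (Broken Clocks): author_id=3 -> matches Clark
  - book 9 (Paper Boats): author_id=2 -> matches Allen
So 1 of 9 rows is dropped.

SQL:
SELECT a.title, b.name AS author
FROM books a
INNER JOIN authors b ON a.author_id = b.id

Result:
title           | author
----------------+-------
The Glass Key   | Clark 
Distant Shores  | Smith 
River Crossing  | Allen 
Northern Lights | Smith 
Stone Bridges   | Smith 
Falling Leaves  | Allen 
Broken Clocks   | Clark 
Paper Boats     | Allen 


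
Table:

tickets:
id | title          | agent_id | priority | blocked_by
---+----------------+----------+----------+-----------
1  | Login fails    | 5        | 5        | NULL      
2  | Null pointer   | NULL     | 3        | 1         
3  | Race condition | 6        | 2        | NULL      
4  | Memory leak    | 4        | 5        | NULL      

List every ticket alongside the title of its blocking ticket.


This is a self-join: tickets is joined to a second copy of itself, matching each row's blocked_by to another row's id. Use LEFT JOIN so rows with blocked_by=NULL are kept.
  - ticket 1 (Login fails): blocked_by=NULL -> NULL
  - ticket 2 (Null pointer): blocked_by=1 -> Login fails
  - ticket 3 (Race condition): blocked_by=NULL -> NULL
  - ticket 4 (Memory leak): blocked_by=NULL -> NULL

SQL:
SELECT a.title AS item, b.title AS blocked_by
FROM tickets a
LEFT JOIN tickets b ON a.blocked_by = b.id

Result:
item           | blocked_by 
---------------+------------
Login fails    | NULL       
Null pointer   | Login fails
Race condition | NULL       
Memory leak    | NULL       


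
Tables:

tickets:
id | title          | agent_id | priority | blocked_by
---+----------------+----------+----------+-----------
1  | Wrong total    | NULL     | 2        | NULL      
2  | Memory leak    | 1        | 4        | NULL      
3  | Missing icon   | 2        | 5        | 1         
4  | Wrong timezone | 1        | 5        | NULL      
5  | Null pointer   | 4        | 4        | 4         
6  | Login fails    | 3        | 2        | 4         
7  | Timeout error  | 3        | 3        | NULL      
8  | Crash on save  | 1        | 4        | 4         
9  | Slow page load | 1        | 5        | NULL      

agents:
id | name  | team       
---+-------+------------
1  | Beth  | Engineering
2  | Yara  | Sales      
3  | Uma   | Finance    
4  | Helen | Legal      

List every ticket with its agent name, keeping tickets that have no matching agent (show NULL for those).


LEFT JOIN keeps every row from tickets (the left table); where agent_id has no match in agents, the agent columns become NULL. Walk through each ticket:
  - ticket 1 (Wrong total): agent_id=NULL, no match -> kept with NULL
  - ticket 2 (Memory leak): agent_id=1 -> matches Beth
  - ticket 3 (Missing icon): agent_id=2 -> matches Yara
  - ticket 4 (Wrong timezone): agent_id=1 -> matches Beth
  - ticket 5 (Null pointer): agent_id=4 -> matches Helen
  - ticket 6 (Login fails): agent_id=3 -> matches Uma
  - ticket 7 (Timeout error): agent_id=3 -> matches Uma
  - ticket 8 (Crash on save): agent_id=1 -> matches Beth
  - ticket 9 (Slow page load): agent_id=1 -> matches Beth
All 9 rows appear; 1 has NULL agent.

SQL:
SELECT a.title, b.name AS agent
FROM tickets a
LEFT JOIN agents b ON a.agent_id = b.id

Result:
title          | agent
---------------+------
Wrong total    | NULL 
Memory leak    | Beth 
Missing icon   | Yara 
Wrong timezone | Beth 
Null pointer   | Helen
Login fails    | Uma  
Timeout error  | Uma  
Crash on save  | Beth 
Slow page load | Beth 
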